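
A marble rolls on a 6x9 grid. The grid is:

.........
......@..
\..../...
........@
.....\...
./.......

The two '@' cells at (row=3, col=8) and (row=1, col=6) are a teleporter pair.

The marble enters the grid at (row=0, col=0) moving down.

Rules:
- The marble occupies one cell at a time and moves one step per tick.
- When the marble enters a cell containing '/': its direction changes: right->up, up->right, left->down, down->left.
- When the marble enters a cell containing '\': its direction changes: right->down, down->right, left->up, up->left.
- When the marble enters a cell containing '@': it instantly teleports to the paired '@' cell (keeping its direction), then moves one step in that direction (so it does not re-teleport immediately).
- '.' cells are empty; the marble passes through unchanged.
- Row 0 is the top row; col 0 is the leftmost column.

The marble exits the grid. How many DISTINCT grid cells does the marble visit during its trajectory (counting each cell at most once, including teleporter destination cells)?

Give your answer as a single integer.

Step 1: enter (0,0), '.' pass, move down to (1,0)
Step 2: enter (1,0), '.' pass, move down to (2,0)
Step 3: enter (2,0), '\' deflects down->right, move right to (2,1)
Step 4: enter (2,1), '.' pass, move right to (2,2)
Step 5: enter (2,2), '.' pass, move right to (2,3)
Step 6: enter (2,3), '.' pass, move right to (2,4)
Step 7: enter (2,4), '.' pass, move right to (2,5)
Step 8: enter (2,5), '/' deflects right->up, move up to (1,5)
Step 9: enter (1,5), '.' pass, move up to (0,5)
Step 10: enter (0,5), '.' pass, move up to (-1,5)
Step 11: at (-1,5) — EXIT via top edge, pos 5
Distinct cells visited: 10 (path length 10)

Answer: 10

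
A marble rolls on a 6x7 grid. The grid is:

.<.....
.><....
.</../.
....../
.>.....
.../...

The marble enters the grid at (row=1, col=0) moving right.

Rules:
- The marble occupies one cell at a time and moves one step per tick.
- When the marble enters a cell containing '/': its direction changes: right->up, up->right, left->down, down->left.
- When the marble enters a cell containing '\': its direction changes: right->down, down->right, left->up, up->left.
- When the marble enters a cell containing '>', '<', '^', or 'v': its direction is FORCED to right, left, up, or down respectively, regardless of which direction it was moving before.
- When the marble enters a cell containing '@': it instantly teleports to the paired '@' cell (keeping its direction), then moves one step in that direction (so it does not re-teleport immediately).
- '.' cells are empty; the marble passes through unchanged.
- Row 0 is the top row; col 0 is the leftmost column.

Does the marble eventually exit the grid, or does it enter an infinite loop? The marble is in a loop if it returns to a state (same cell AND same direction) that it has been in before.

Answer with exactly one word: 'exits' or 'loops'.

Answer: loops

Derivation:
Step 1: enter (1,0), '.' pass, move right to (1,1)
Step 2: enter (1,1), '>' forces right->right, move right to (1,2)
Step 3: enter (1,2), '<' forces right->left, move left to (1,1)
Step 4: enter (1,1), '>' forces left->right, move right to (1,2)
Step 5: at (1,2) dir=right — LOOP DETECTED (seen before)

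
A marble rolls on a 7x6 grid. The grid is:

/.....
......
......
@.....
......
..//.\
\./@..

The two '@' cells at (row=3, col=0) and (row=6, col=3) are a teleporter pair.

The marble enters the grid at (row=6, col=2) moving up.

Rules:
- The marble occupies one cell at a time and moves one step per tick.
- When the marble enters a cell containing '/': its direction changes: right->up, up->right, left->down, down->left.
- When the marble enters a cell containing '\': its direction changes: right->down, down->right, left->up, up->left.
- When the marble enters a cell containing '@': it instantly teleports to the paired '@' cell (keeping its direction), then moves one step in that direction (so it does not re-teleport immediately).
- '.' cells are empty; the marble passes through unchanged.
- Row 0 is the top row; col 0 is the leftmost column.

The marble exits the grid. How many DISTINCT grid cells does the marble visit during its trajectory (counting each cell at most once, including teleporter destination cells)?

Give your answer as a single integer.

Step 1: enter (6,2), '/' deflects up->right, move right to (6,3)
Step 2: enter (6,3), '@' teleport (6,3)->(3,0), also enter (3,0), move right to (3,1)
Step 3: enter (3,1), '.' pass, move right to (3,2)
Step 4: enter (3,2), '.' pass, move right to (3,3)
Step 5: enter (3,3), '.' pass, move right to (3,4)
Step 6: enter (3,4), '.' pass, move right to (3,5)
Step 7: enter (3,5), '.' pass, move right to (3,6)
Step 8: at (3,6) — EXIT via right edge, pos 3
Distinct cells visited: 8 (path length 8)

Answer: 8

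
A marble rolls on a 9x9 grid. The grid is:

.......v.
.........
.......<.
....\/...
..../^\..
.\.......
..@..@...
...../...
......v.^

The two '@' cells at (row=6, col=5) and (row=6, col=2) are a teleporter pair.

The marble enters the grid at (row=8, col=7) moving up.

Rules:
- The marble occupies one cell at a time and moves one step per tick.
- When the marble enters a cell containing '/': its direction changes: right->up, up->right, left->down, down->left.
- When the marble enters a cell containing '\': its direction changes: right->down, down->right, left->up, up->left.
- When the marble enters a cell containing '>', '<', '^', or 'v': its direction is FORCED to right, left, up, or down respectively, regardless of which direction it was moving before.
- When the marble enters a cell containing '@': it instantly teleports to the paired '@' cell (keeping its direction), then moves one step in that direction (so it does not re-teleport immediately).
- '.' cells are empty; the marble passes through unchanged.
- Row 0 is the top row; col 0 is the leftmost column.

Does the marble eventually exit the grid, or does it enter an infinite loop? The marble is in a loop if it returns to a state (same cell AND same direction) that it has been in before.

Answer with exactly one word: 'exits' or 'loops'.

Step 1: enter (8,7), '.' pass, move up to (7,7)
Step 2: enter (7,7), '.' pass, move up to (6,7)
Step 3: enter (6,7), '.' pass, move up to (5,7)
Step 4: enter (5,7), '.' pass, move up to (4,7)
Step 5: enter (4,7), '.' pass, move up to (3,7)
Step 6: enter (3,7), '.' pass, move up to (2,7)
Step 7: enter (2,7), '<' forces up->left, move left to (2,6)
Step 8: enter (2,6), '.' pass, move left to (2,5)
Step 9: enter (2,5), '.' pass, move left to (2,4)
Step 10: enter (2,4), '.' pass, move left to (2,3)
Step 11: enter (2,3), '.' pass, move left to (2,2)
Step 12: enter (2,2), '.' pass, move left to (2,1)
Step 13: enter (2,1), '.' pass, move left to (2,0)
Step 14: enter (2,0), '.' pass, move left to (2,-1)
Step 15: at (2,-1) — EXIT via left edge, pos 2

Answer: exits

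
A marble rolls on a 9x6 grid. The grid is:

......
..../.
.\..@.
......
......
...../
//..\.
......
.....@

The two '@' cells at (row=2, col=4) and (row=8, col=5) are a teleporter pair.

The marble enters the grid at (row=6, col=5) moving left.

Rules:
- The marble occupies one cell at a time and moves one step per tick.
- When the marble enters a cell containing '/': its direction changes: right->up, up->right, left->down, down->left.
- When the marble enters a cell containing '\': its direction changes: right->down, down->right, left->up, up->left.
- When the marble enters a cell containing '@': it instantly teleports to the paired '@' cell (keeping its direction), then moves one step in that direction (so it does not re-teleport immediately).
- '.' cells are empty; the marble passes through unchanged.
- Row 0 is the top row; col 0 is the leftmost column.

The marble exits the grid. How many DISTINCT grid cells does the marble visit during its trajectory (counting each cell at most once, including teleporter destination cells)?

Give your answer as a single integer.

Step 1: enter (6,5), '.' pass, move left to (6,4)
Step 2: enter (6,4), '\' deflects left->up, move up to (5,4)
Step 3: enter (5,4), '.' pass, move up to (4,4)
Step 4: enter (4,4), '.' pass, move up to (3,4)
Step 5: enter (3,4), '.' pass, move up to (2,4)
Step 6: enter (2,4), '@' teleport (2,4)->(8,5), also enter (8,5), move up to (7,5)
Step 7: enter (7,5), '.' pass, move up to (6,5)
Step 8: enter (6,5), '.' pass, move up to (5,5)
Step 9: enter (5,5), '/' deflects up->right, move right to (5,6)
Step 10: at (5,6) — EXIT via right edge, pos 5
Distinct cells visited: 9 (path length 10)

Answer: 9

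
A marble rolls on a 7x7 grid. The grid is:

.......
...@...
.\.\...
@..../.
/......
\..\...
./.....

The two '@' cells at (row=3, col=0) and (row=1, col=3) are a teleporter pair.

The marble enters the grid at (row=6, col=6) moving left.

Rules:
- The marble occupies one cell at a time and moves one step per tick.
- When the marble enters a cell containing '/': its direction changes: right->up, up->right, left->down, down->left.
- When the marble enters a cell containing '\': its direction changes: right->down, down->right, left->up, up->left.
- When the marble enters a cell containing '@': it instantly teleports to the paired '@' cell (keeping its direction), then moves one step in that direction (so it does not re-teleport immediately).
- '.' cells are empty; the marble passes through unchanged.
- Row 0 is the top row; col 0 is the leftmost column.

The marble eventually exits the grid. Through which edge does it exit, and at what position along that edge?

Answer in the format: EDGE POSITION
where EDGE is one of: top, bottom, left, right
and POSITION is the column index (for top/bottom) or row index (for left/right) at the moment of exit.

Answer: bottom 1

Derivation:
Step 1: enter (6,6), '.' pass, move left to (6,5)
Step 2: enter (6,5), '.' pass, move left to (6,4)
Step 3: enter (6,4), '.' pass, move left to (6,3)
Step 4: enter (6,3), '.' pass, move left to (6,2)
Step 5: enter (6,2), '.' pass, move left to (6,1)
Step 6: enter (6,1), '/' deflects left->down, move down to (7,1)
Step 7: at (7,1) — EXIT via bottom edge, pos 1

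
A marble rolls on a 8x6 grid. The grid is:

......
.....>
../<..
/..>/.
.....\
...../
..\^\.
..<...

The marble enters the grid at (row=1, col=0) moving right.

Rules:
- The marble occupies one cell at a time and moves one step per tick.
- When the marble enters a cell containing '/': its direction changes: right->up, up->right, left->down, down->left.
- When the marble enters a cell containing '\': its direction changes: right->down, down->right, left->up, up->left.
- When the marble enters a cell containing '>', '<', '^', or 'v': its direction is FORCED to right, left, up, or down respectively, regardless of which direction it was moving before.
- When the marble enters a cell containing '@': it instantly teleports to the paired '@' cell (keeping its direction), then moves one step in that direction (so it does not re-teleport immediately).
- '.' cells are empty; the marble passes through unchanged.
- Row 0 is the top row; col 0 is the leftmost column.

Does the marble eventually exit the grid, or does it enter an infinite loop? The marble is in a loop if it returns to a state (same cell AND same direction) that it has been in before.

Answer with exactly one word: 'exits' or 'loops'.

Answer: exits

Derivation:
Step 1: enter (1,0), '.' pass, move right to (1,1)
Step 2: enter (1,1), '.' pass, move right to (1,2)
Step 3: enter (1,2), '.' pass, move right to (1,3)
Step 4: enter (1,3), '.' pass, move right to (1,4)
Step 5: enter (1,4), '.' pass, move right to (1,5)
Step 6: enter (1,5), '>' forces right->right, move right to (1,6)
Step 7: at (1,6) — EXIT via right edge, pos 1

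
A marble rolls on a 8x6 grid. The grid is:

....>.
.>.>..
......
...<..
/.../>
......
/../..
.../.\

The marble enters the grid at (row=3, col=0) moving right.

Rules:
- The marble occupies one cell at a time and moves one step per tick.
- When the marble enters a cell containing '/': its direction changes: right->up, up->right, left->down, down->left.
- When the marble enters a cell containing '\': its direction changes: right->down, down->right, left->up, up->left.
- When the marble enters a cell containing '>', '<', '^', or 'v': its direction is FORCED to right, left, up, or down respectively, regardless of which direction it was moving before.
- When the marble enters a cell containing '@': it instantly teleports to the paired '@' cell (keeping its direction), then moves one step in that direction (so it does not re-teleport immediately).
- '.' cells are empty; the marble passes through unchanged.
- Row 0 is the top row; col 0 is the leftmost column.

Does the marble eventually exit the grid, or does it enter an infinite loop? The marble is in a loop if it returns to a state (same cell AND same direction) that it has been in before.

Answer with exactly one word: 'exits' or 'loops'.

Answer: exits

Derivation:
Step 1: enter (3,0), '.' pass, move right to (3,1)
Step 2: enter (3,1), '.' pass, move right to (3,2)
Step 3: enter (3,2), '.' pass, move right to (3,3)
Step 4: enter (3,3), '<' forces right->left, move left to (3,2)
Step 5: enter (3,2), '.' pass, move left to (3,1)
Step 6: enter (3,1), '.' pass, move left to (3,0)
Step 7: enter (3,0), '.' pass, move left to (3,-1)
Step 8: at (3,-1) — EXIT via left edge, pos 3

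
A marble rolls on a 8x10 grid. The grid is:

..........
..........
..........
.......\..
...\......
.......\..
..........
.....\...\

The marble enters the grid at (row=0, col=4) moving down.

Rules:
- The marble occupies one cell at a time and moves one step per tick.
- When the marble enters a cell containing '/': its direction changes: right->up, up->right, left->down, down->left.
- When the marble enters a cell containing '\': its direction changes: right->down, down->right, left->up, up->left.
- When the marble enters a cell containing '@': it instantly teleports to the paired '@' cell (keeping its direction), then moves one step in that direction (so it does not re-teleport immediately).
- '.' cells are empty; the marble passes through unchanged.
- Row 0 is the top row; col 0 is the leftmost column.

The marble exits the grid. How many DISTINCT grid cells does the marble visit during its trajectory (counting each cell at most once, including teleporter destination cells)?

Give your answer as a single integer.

Step 1: enter (0,4), '.' pass, move down to (1,4)
Step 2: enter (1,4), '.' pass, move down to (2,4)
Step 3: enter (2,4), '.' pass, move down to (3,4)
Step 4: enter (3,4), '.' pass, move down to (4,4)
Step 5: enter (4,4), '.' pass, move down to (5,4)
Step 6: enter (5,4), '.' pass, move down to (6,4)
Step 7: enter (6,4), '.' pass, move down to (7,4)
Step 8: enter (7,4), '.' pass, move down to (8,4)
Step 9: at (8,4) — EXIT via bottom edge, pos 4
Distinct cells visited: 8 (path length 8)

Answer: 8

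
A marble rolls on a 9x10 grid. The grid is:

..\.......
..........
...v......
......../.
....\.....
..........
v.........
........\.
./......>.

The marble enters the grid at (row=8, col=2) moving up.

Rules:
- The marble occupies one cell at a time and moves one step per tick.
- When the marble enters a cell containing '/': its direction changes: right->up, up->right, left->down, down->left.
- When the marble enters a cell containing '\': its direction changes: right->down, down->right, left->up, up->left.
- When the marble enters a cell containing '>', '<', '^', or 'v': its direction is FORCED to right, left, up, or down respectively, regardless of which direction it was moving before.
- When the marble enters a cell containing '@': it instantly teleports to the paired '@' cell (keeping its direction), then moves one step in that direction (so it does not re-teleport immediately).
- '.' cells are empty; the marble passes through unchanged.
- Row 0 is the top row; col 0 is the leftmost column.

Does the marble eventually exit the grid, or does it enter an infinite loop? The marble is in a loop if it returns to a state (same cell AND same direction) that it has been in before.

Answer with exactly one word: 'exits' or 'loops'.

Answer: exits

Derivation:
Step 1: enter (8,2), '.' pass, move up to (7,2)
Step 2: enter (7,2), '.' pass, move up to (6,2)
Step 3: enter (6,2), '.' pass, move up to (5,2)
Step 4: enter (5,2), '.' pass, move up to (4,2)
Step 5: enter (4,2), '.' pass, move up to (3,2)
Step 6: enter (3,2), '.' pass, move up to (2,2)
Step 7: enter (2,2), '.' pass, move up to (1,2)
Step 8: enter (1,2), '.' pass, move up to (0,2)
Step 9: enter (0,2), '\' deflects up->left, move left to (0,1)
Step 10: enter (0,1), '.' pass, move left to (0,0)
Step 11: enter (0,0), '.' pass, move left to (0,-1)
Step 12: at (0,-1) — EXIT via left edge, pos 0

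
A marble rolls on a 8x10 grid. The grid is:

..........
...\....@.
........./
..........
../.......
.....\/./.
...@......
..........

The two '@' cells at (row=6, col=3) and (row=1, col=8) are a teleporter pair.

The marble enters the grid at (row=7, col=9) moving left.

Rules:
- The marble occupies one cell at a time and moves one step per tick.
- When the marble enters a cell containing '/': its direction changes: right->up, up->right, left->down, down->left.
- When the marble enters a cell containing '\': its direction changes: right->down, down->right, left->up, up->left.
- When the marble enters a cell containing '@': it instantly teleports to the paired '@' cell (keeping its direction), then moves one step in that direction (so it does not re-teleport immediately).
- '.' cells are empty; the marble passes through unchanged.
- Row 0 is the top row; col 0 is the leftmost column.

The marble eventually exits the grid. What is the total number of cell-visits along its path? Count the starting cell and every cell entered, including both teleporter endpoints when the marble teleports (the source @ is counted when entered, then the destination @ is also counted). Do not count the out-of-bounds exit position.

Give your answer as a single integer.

Step 1: enter (7,9), '.' pass, move left to (7,8)
Step 2: enter (7,8), '.' pass, move left to (7,7)
Step 3: enter (7,7), '.' pass, move left to (7,6)
Step 4: enter (7,6), '.' pass, move left to (7,5)
Step 5: enter (7,5), '.' pass, move left to (7,4)
Step 6: enter (7,4), '.' pass, move left to (7,3)
Step 7: enter (7,3), '.' pass, move left to (7,2)
Step 8: enter (7,2), '.' pass, move left to (7,1)
Step 9: enter (7,1), '.' pass, move left to (7,0)
Step 10: enter (7,0), '.' pass, move left to (7,-1)
Step 11: at (7,-1) — EXIT via left edge, pos 7
Path length (cell visits): 10

Answer: 10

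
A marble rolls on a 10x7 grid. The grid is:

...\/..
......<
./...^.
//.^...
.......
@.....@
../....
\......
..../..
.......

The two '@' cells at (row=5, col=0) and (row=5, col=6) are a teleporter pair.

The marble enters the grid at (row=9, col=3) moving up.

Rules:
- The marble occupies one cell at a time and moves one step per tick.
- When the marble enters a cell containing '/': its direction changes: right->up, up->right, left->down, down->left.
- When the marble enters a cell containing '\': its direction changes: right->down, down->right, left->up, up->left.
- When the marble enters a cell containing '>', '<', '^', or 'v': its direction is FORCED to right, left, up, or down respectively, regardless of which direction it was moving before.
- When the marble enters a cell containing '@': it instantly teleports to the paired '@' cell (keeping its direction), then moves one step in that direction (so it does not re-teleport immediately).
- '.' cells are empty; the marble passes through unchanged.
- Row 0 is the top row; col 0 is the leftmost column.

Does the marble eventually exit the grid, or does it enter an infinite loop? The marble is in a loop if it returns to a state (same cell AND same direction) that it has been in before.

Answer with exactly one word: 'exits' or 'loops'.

Answer: exits

Derivation:
Step 1: enter (9,3), '.' pass, move up to (8,3)
Step 2: enter (8,3), '.' pass, move up to (7,3)
Step 3: enter (7,3), '.' pass, move up to (6,3)
Step 4: enter (6,3), '.' pass, move up to (5,3)
Step 5: enter (5,3), '.' pass, move up to (4,3)
Step 6: enter (4,3), '.' pass, move up to (3,3)
Step 7: enter (3,3), '^' forces up->up, move up to (2,3)
Step 8: enter (2,3), '.' pass, move up to (1,3)
Step 9: enter (1,3), '.' pass, move up to (0,3)
Step 10: enter (0,3), '\' deflects up->left, move left to (0,2)
Step 11: enter (0,2), '.' pass, move left to (0,1)
Step 12: enter (0,1), '.' pass, move left to (0,0)
Step 13: enter (0,0), '.' pass, move left to (0,-1)
Step 14: at (0,-1) — EXIT via left edge, pos 0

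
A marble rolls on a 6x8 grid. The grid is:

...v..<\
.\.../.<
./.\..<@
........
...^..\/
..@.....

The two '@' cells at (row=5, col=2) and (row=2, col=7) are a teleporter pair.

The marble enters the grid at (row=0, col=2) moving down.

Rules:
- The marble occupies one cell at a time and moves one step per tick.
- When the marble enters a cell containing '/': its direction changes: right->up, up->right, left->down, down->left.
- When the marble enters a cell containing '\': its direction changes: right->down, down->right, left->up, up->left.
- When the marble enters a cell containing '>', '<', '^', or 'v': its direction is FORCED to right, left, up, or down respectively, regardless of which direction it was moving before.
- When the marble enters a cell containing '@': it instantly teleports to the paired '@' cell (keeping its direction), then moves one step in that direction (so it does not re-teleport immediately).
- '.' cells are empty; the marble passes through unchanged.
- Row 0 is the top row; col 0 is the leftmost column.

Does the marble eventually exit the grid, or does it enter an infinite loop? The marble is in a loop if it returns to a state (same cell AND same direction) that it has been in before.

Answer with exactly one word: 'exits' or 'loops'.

Step 1: enter (0,2), '.' pass, move down to (1,2)
Step 2: enter (1,2), '.' pass, move down to (2,2)
Step 3: enter (2,2), '.' pass, move down to (3,2)
Step 4: enter (3,2), '.' pass, move down to (4,2)
Step 5: enter (4,2), '.' pass, move down to (5,2)
Step 6: enter (5,2), '@' teleport (5,2)->(2,7), also enter (2,7), move down to (3,7)
Step 7: enter (3,7), '.' pass, move down to (4,7)
Step 8: enter (4,7), '/' deflects down->left, move left to (4,6)
Step 9: enter (4,6), '\' deflects left->up, move up to (3,6)
Step 10: enter (3,6), '.' pass, move up to (2,6)
Step 11: enter (2,6), '<' forces up->left, move left to (2,5)
Step 12: enter (2,5), '.' pass, move left to (2,4)
Step 13: enter (2,4), '.' pass, move left to (2,3)
Step 14: enter (2,3), '\' deflects left->up, move up to (1,3)
Step 15: enter (1,3), '.' pass, move up to (0,3)
Step 16: enter (0,3), 'v' forces up->down, move down to (1,3)
Step 17: enter (1,3), '.' pass, move down to (2,3)
Step 18: enter (2,3), '\' deflects down->right, move right to (2,4)
Step 19: enter (2,4), '.' pass, move right to (2,5)
Step 20: enter (2,5), '.' pass, move right to (2,6)
Step 21: enter (2,6), '<' forces right->left, move left to (2,5)
Step 22: at (2,5) dir=left — LOOP DETECTED (seen before)

Answer: loops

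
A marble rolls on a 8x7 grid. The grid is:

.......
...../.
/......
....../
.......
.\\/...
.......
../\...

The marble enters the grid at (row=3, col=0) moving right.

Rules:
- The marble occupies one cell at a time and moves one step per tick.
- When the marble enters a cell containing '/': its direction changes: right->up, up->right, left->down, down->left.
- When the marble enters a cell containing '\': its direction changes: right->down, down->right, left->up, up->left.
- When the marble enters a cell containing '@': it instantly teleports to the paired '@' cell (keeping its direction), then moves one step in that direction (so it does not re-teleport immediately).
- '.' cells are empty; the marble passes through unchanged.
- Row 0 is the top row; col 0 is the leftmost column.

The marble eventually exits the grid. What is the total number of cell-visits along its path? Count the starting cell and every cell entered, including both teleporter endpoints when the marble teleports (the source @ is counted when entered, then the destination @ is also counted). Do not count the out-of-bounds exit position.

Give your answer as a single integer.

Answer: 10

Derivation:
Step 1: enter (3,0), '.' pass, move right to (3,1)
Step 2: enter (3,1), '.' pass, move right to (3,2)
Step 3: enter (3,2), '.' pass, move right to (3,3)
Step 4: enter (3,3), '.' pass, move right to (3,4)
Step 5: enter (3,4), '.' pass, move right to (3,5)
Step 6: enter (3,5), '.' pass, move right to (3,6)
Step 7: enter (3,6), '/' deflects right->up, move up to (2,6)
Step 8: enter (2,6), '.' pass, move up to (1,6)
Step 9: enter (1,6), '.' pass, move up to (0,6)
Step 10: enter (0,6), '.' pass, move up to (-1,6)
Step 11: at (-1,6) — EXIT via top edge, pos 6
Path length (cell visits): 10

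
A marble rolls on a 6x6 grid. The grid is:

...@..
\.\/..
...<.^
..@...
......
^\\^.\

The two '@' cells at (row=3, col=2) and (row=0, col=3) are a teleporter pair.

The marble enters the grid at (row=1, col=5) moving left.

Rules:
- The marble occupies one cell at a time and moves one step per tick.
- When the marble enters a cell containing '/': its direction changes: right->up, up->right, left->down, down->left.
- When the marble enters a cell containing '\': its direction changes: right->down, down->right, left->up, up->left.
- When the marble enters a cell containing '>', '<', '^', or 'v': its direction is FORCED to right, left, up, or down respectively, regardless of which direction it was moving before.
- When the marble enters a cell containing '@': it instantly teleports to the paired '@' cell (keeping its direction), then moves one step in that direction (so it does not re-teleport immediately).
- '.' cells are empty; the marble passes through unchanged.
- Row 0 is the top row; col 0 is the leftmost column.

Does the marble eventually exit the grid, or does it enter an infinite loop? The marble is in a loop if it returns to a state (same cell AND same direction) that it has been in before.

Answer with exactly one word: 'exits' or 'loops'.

Answer: exits

Derivation:
Step 1: enter (1,5), '.' pass, move left to (1,4)
Step 2: enter (1,4), '.' pass, move left to (1,3)
Step 3: enter (1,3), '/' deflects left->down, move down to (2,3)
Step 4: enter (2,3), '<' forces down->left, move left to (2,2)
Step 5: enter (2,2), '.' pass, move left to (2,1)
Step 6: enter (2,1), '.' pass, move left to (2,0)
Step 7: enter (2,0), '.' pass, move left to (2,-1)
Step 8: at (2,-1) — EXIT via left edge, pos 2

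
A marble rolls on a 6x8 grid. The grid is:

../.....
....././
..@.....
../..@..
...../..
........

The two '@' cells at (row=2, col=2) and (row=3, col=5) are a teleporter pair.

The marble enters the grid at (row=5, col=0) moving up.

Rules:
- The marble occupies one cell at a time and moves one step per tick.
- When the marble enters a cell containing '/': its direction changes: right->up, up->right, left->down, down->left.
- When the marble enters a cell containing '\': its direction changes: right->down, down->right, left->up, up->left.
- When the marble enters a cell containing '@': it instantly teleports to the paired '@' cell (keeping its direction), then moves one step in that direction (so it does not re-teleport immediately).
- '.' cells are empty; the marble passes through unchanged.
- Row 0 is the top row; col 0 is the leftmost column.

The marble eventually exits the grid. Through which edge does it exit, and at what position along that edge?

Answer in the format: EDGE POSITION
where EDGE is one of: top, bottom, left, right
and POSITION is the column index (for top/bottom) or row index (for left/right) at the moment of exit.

Answer: top 0

Derivation:
Step 1: enter (5,0), '.' pass, move up to (4,0)
Step 2: enter (4,0), '.' pass, move up to (3,0)
Step 3: enter (3,0), '.' pass, move up to (2,0)
Step 4: enter (2,0), '.' pass, move up to (1,0)
Step 5: enter (1,0), '.' pass, move up to (0,0)
Step 6: enter (0,0), '.' pass, move up to (-1,0)
Step 7: at (-1,0) — EXIT via top edge, pos 0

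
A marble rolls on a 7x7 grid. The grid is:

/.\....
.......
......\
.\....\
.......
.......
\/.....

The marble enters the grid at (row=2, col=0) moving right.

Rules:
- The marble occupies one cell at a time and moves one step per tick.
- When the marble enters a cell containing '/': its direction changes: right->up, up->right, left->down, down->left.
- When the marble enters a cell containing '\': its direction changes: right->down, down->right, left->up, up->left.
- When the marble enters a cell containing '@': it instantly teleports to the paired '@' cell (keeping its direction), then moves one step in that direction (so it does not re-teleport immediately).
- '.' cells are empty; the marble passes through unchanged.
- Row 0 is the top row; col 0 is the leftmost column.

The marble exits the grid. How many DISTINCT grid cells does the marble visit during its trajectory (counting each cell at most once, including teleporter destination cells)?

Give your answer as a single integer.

Step 1: enter (2,0), '.' pass, move right to (2,1)
Step 2: enter (2,1), '.' pass, move right to (2,2)
Step 3: enter (2,2), '.' pass, move right to (2,3)
Step 4: enter (2,3), '.' pass, move right to (2,4)
Step 5: enter (2,4), '.' pass, move right to (2,5)
Step 6: enter (2,5), '.' pass, move right to (2,6)
Step 7: enter (2,6), '\' deflects right->down, move down to (3,6)
Step 8: enter (3,6), '\' deflects down->right, move right to (3,7)
Step 9: at (3,7) — EXIT via right edge, pos 3
Distinct cells visited: 8 (path length 8)

Answer: 8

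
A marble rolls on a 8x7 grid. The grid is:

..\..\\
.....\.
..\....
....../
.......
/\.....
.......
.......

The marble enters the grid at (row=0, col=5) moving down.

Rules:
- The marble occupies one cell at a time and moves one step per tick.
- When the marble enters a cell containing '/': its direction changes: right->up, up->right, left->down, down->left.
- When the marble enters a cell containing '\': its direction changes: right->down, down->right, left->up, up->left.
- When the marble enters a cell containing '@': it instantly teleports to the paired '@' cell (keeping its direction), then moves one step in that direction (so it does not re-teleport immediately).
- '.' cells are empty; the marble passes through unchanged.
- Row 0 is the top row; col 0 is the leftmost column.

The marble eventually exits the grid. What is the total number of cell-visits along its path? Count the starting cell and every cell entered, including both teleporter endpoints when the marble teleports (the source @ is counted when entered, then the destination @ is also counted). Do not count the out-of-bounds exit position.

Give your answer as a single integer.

Answer: 11

Derivation:
Step 1: enter (0,5), '\' deflects down->right, move right to (0,6)
Step 2: enter (0,6), '\' deflects right->down, move down to (1,6)
Step 3: enter (1,6), '.' pass, move down to (2,6)
Step 4: enter (2,6), '.' pass, move down to (3,6)
Step 5: enter (3,6), '/' deflects down->left, move left to (3,5)
Step 6: enter (3,5), '.' pass, move left to (3,4)
Step 7: enter (3,4), '.' pass, move left to (3,3)
Step 8: enter (3,3), '.' pass, move left to (3,2)
Step 9: enter (3,2), '.' pass, move left to (3,1)
Step 10: enter (3,1), '.' pass, move left to (3,0)
Step 11: enter (3,0), '.' pass, move left to (3,-1)
Step 12: at (3,-1) — EXIT via left edge, pos 3
Path length (cell visits): 11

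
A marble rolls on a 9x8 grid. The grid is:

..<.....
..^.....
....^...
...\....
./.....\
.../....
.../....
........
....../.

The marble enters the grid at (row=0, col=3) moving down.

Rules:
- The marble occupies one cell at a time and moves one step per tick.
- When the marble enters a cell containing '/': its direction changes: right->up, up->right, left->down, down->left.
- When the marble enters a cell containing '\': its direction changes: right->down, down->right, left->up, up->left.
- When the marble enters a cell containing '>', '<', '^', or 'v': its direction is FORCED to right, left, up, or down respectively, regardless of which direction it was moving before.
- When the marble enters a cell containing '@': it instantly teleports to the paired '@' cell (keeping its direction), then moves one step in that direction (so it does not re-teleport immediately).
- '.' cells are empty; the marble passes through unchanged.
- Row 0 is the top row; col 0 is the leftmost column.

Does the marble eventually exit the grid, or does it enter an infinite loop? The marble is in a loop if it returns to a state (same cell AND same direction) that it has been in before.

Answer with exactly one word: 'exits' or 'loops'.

Answer: exits

Derivation:
Step 1: enter (0,3), '.' pass, move down to (1,3)
Step 2: enter (1,3), '.' pass, move down to (2,3)
Step 3: enter (2,3), '.' pass, move down to (3,3)
Step 4: enter (3,3), '\' deflects down->right, move right to (3,4)
Step 5: enter (3,4), '.' pass, move right to (3,5)
Step 6: enter (3,5), '.' pass, move right to (3,6)
Step 7: enter (3,6), '.' pass, move right to (3,7)
Step 8: enter (3,7), '.' pass, move right to (3,8)
Step 9: at (3,8) — EXIT via right edge, pos 3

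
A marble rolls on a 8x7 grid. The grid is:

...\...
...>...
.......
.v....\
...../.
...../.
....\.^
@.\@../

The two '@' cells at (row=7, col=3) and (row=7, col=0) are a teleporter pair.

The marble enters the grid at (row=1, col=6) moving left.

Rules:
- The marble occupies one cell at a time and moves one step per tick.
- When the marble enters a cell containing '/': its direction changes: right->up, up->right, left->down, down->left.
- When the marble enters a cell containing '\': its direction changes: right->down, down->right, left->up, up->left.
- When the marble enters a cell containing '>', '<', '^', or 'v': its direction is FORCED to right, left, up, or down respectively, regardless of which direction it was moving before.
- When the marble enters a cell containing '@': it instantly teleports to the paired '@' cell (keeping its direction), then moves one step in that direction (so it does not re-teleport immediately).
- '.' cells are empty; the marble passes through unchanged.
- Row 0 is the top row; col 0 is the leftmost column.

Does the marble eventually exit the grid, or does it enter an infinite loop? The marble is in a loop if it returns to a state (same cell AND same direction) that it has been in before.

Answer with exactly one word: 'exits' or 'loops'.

Answer: exits

Derivation:
Step 1: enter (1,6), '.' pass, move left to (1,5)
Step 2: enter (1,5), '.' pass, move left to (1,4)
Step 3: enter (1,4), '.' pass, move left to (1,3)
Step 4: enter (1,3), '>' forces left->right, move right to (1,4)
Step 5: enter (1,4), '.' pass, move right to (1,5)
Step 6: enter (1,5), '.' pass, move right to (1,6)
Step 7: enter (1,6), '.' pass, move right to (1,7)
Step 8: at (1,7) — EXIT via right edge, pos 1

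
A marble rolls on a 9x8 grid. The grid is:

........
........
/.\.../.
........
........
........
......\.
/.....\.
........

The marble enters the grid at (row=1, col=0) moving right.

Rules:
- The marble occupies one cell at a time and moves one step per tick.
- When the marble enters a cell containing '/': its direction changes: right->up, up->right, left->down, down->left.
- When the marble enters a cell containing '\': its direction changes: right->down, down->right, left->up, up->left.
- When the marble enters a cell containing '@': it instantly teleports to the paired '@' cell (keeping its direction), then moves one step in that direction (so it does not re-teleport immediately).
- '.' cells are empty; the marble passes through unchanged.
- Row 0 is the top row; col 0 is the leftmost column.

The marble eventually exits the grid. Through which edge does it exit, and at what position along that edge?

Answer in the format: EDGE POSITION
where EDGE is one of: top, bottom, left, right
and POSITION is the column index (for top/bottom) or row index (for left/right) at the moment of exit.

Answer: right 1

Derivation:
Step 1: enter (1,0), '.' pass, move right to (1,1)
Step 2: enter (1,1), '.' pass, move right to (1,2)
Step 3: enter (1,2), '.' pass, move right to (1,3)
Step 4: enter (1,3), '.' pass, move right to (1,4)
Step 5: enter (1,4), '.' pass, move right to (1,5)
Step 6: enter (1,5), '.' pass, move right to (1,6)
Step 7: enter (1,6), '.' pass, move right to (1,7)
Step 8: enter (1,7), '.' pass, move right to (1,8)
Step 9: at (1,8) — EXIT via right edge, pos 1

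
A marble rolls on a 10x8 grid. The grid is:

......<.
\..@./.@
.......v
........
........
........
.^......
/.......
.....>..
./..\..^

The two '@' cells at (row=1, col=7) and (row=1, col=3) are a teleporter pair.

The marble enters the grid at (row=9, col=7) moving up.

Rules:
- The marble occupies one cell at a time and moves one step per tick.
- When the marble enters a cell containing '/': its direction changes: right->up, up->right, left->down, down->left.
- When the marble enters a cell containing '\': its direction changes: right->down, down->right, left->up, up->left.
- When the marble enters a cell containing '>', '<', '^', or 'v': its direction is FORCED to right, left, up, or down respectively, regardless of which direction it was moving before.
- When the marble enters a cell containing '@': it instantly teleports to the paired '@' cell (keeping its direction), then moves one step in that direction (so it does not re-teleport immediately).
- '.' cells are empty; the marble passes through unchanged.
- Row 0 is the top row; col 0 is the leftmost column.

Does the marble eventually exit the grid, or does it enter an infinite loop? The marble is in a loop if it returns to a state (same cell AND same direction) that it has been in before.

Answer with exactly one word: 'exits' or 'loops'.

Answer: loops

Derivation:
Step 1: enter (9,7), '^' forces up->up, move up to (8,7)
Step 2: enter (8,7), '.' pass, move up to (7,7)
Step 3: enter (7,7), '.' pass, move up to (6,7)
Step 4: enter (6,7), '.' pass, move up to (5,7)
Step 5: enter (5,7), '.' pass, move up to (4,7)
Step 6: enter (4,7), '.' pass, move up to (3,7)
Step 7: enter (3,7), '.' pass, move up to (2,7)
Step 8: enter (2,7), 'v' forces up->down, move down to (3,7)
Step 9: enter (3,7), '.' pass, move down to (4,7)
Step 10: enter (4,7), '.' pass, move down to (5,7)
Step 11: enter (5,7), '.' pass, move down to (6,7)
Step 12: enter (6,7), '.' pass, move down to (7,7)
Step 13: enter (7,7), '.' pass, move down to (8,7)
Step 14: enter (8,7), '.' pass, move down to (9,7)
Step 15: enter (9,7), '^' forces down->up, move up to (8,7)
Step 16: at (8,7) dir=up — LOOP DETECTED (seen before)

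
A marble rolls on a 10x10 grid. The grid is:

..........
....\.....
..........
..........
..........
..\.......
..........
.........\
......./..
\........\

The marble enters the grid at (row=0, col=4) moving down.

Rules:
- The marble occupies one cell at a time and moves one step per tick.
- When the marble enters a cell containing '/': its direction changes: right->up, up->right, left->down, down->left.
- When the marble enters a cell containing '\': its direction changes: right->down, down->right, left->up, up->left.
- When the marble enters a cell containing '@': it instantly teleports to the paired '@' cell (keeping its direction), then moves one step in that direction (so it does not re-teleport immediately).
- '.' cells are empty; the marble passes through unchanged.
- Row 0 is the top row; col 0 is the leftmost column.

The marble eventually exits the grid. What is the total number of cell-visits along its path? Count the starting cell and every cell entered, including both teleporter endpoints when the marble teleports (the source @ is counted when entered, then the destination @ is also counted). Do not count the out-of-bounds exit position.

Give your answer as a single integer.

Step 1: enter (0,4), '.' pass, move down to (1,4)
Step 2: enter (1,4), '\' deflects down->right, move right to (1,5)
Step 3: enter (1,5), '.' pass, move right to (1,6)
Step 4: enter (1,6), '.' pass, move right to (1,7)
Step 5: enter (1,7), '.' pass, move right to (1,8)
Step 6: enter (1,8), '.' pass, move right to (1,9)
Step 7: enter (1,9), '.' pass, move right to (1,10)
Step 8: at (1,10) — EXIT via right edge, pos 1
Path length (cell visits): 7

Answer: 7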